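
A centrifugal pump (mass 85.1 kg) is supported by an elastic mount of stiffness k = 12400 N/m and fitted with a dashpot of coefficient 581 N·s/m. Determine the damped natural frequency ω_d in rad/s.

11.6 rad/s

ω_n = √(k/m) = √(12400/85.1) = 12.07 rad/s.
Critical damping c_c = 2√(k·m) = 2√(12400 × 85.1) = 2054 N·s/m, so ζ = c/c_c = 581/2054 = 0.2828.
ω_d = ω_n√(1 − ζ²) = 12.07 × √(1 − 0.0800) = 11.58 rad/s.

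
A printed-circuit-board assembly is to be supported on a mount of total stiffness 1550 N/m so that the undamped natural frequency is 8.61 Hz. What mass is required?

0.530 kg

ω_n = 2πf_n = 2π × 8.61 = 54.10 rad/s.
m = k/ω_n² = 1550/54.10² = 1550/2927 = 0.5296 kg.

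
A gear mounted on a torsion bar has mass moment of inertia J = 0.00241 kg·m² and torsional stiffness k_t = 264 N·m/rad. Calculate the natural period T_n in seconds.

0.0190 s

ω_n = √(k_t/J) = √(264/0.00241) = √109500 = 331.0 rad/s.
T_n = 2π/ω_n = 6.283/331.0 = 0.01898 s.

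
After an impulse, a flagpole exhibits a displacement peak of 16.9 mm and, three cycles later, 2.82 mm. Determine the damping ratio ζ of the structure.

0.0946

Logarithmic decrement δ = (1/n)·ln(x₀/x_n) = (1/3)·ln(16.9/2.82) = (1/3)·ln(5.993) = 0.5969.
ζ = δ/√(4π² + δ²) = 0.5969/√(39.48 + 0.356) = 0.5969/6.311 = 0.09457.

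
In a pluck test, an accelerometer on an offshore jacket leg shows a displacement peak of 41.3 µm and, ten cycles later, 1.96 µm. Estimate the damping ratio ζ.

Logarithmic decrement δ = (1/n)·ln(x₀/x_n) = (1/10)·ln(41.3/1.96) = (1/10)·ln(21.07) = 0.3048.
ζ = δ/√(4π² + δ²) = 0.3048/√(39.48 + 0.0929) = 0.3048/6.291 = 0.04845.

0.0485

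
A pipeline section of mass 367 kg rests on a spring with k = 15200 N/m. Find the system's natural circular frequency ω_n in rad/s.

ω_n = √(k/m) = √(15200/367) = √41.42 = 6.436 rad/s.

6.44 rad/s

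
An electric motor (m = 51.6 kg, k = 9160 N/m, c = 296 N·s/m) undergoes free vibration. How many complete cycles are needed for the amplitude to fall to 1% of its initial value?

4 cycles

ζ = c/(2√(km)) = 296/(2√(9160 × 51.6)) = 296/1375 = 0.2153.
Logarithmic decrement δ = 2πζ/√(1 − ζ²) = 2π × 0.2153/√(1 − 0.0463) = 1.385.
x_n/x₀ = e^(−nδ) ≤ 0.01; take ln: n ≥ ln(1/0.01)/δ = 4.605/1.385 = 3.325.
So 4 complete cycles are required.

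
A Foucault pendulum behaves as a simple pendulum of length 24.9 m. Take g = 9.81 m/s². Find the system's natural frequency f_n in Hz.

For a simple pendulum ω_n = √(g/L) = √(9.81/24.9) = √0.3940 = 0.6277 rad/s.
f_n = ω_n/(2π) = 0.6277/6.283 = 0.09990 Hz.

0.0999 Hz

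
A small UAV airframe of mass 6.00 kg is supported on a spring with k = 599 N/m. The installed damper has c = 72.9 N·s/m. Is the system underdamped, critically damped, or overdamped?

c_c = 2√(k·m) = 119.9 N·s/m; ζ = c/c_c = 72.9/119.9 = 0.608.
Since ζ < 1 the system is underdamped.

underdamped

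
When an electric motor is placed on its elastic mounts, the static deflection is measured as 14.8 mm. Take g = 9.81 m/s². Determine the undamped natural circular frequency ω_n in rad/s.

ω_n = √(g/δ_st) = √(9.81/0.0148) = √662.8 = 25.75 rad/s.

25.7 rad/s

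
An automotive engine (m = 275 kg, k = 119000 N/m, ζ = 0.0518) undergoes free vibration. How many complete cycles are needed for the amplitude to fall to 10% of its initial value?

8 cycles

Logarithmic decrement δ = 2πζ/√(1 − ζ²) = 2π × 0.05180/√(1 − 0.00268) = 0.3259.
x_n/x₀ = e^(−nδ) ≤ 0.1; take ln: n ≥ ln(1/0.1)/δ = 2.303/0.3259 = 7.065.
So 8 complete cycles are required.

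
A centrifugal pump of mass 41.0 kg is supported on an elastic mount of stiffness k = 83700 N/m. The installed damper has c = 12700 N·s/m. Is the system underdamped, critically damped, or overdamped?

overdamped

c_c = 2√(k·m) = 3705 N·s/m; ζ = c/c_c = 12700/3705 = 3.43.
Since ζ > 1 the system is overdamped.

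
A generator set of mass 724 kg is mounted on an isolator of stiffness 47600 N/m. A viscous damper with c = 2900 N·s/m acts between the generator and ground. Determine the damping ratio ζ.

ω_n = √(k/m) = √(47600/724) = 8.108 rad/s.
Critical damping c_c = 2√(k·m) = 2√(47600 × 724) = 11740 N·s/m, so ζ = c/c_c = 2900/11740 = 0.2470.

0.247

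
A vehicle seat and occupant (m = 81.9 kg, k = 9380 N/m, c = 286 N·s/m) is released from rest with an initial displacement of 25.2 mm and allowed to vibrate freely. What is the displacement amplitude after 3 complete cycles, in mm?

1.12 mm

ζ = c/(2√(km)) = 286/(2√(9380 × 81.9)) = 286/1753 = 0.1632.
Logarithmic decrement δ = 2πζ/√(1 − ζ²) = 2π × 0.1632/√(1 − 0.0266) = 1.039.
After n cycles, x_n/x₀ = e^(−nδ), so x_3 = 25.2 × e^(−3 × 1.039) = 25.2 × 0.04428 = 1.116 mm.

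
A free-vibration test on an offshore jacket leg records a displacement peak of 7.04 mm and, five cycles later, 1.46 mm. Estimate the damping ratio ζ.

Logarithmic decrement δ = (1/n)·ln(x₀/x_n) = (1/5)·ln(7.04/1.46) = (1/5)·ln(4.822) = 0.3146.
ζ = δ/√(4π² + δ²) = 0.3146/√(39.48 + 0.0990) = 0.3146/6.291 = 0.05001.

0.0500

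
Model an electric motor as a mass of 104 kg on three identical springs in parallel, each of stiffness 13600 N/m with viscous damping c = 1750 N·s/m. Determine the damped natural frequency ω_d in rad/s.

Parallel springs add: k_eq = 3 × 13600 = 40800 N/m.
ω_n = √(k_eq/m) = √(40800/104) = 19.81 rad/s.
Critical damping c_c = 2√(k_eq·m) = 2√(40800 × 104) = 4120 N·s/m, so ζ = c/c_c = 1750/4120 = 0.4248.
ω_d = ω_n√(1 − ζ²) = 19.81 × √(1 − 0.180) = 17.93 rad/s.

17.9 rad/s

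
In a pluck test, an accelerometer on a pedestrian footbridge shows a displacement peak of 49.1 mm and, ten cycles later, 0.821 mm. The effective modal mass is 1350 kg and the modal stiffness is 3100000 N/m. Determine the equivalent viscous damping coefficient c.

8410 N·s/m

Logarithmic decrement δ = (1/n)·ln(x₀/x_n) = (1/10)·ln(49.1/0.821) = (1/10)·ln(59.81) = 0.4091.
ζ = δ/√(4π² + δ²) = 0.4091/√(39.48 + 0.167) = 0.4091/6.296 = 0.06497.
c = ζ · 2√(km) = 0.06497 × 2√(3100000 × 1350) = 0.06497 × 129400 = 8407 N·s/m.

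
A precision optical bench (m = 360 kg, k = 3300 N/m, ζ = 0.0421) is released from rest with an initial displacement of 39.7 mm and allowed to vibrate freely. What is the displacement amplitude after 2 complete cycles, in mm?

23.4 mm

Logarithmic decrement δ = 2πζ/√(1 − ζ²) = 2π × 0.04210/√(1 − 0.00177) = 0.2648.
After n cycles, x_n/x₀ = e^(−nδ), so x_2 = 39.7 × e^(−2 × 0.2648) = 39.7 × 0.5889 = 23.38 mm.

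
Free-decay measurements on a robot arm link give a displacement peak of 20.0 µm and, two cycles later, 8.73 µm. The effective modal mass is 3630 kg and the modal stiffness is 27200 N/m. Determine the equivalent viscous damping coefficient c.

Logarithmic decrement δ = (1/n)·ln(x₀/x_n) = (1/2)·ln(20.0/8.73) = (1/2)·ln(2.291) = 0.4145.
ζ = δ/√(4π² + δ²) = 0.4145/√(39.48 + 0.172) = 0.4145/6.297 = 0.06582.
c = ζ · 2√(km) = 0.06582 × 2√(27200 × 3630) = 0.06582 × 19870 = 1308 N·s/m.

1310 N·s/m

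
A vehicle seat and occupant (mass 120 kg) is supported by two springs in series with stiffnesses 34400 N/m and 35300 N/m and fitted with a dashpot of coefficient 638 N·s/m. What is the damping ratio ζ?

0.221

Series springs: 1/k_eq = 1/34400 + 1/35300 = 5.740×10^-5, so k_eq = 17420 N/m.
ω_n = √(k_eq/m) = √(17420/120) = 12.05 rad/s.
Critical damping c_c = 2√(k_eq·m) = 2√(17420 × 120) = 2892 N·s/m, so ζ = c/c_c = 638/2892 = 0.2206.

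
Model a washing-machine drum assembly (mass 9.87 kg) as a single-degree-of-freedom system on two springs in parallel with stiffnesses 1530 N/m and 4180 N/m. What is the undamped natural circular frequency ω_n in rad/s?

Parallel springs add: k_eq = 1530 + 4180 = 5710 N/m.
ω_n = √(k_eq/m) = √(5710/9.87) = √578.5 = 24.05 rad/s.

24.1 rad/s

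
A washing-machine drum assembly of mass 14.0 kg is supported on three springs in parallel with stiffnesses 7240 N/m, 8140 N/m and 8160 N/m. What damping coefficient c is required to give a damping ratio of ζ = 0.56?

Parallel springs add: k_eq = 7240 + 8140 + 8160 = 23540 N/m.
c_c = 2√(k_eq·m) = 2√(23540 × 14.0) = 1148 N·s/m.
c = ζ·c_c = 0.56 × 1148 = 643.0 N·s/m.

643 N·s/m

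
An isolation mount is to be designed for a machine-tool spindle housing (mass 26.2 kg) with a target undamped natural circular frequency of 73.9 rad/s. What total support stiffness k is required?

143000 N/m

k = m·ω_n² = 26.2 × 73.90² = 26.2 × 5461 = 143100 N/m.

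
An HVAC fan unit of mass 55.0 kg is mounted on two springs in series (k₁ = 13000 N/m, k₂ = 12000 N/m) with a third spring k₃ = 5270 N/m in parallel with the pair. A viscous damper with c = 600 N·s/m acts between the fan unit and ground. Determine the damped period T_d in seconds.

Series pair: k_s = k₁k₂/(k₁+k₂) = (13000)(12000)/(13000 + 12000) = 6240 N/m. In parallel with k₃: k_eq = 6240 + 5270 = 11510 N/m.
ω_n = √(k_eq/m) = √(11510/55.0) = 14.47 rad/s.
Critical damping c_c = 2√(k_eq·m) = 2√(11510 × 55.0) = 1591 N·s/m, so ζ = c/c_c = 600/1591 = 0.3771.
ω_d = ω_n√(1 − ζ²) = 14.47 × √(1 − 0.142) = 13.40 rad/s.
T_d = 2π/ω_d = 0.4689 s.

0.469 s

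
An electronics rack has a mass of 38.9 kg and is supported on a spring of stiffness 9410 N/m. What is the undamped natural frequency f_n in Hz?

2.48 Hz

ω_n = √(k/m) = √(9410/38.9) = √241.9 = 15.55 rad/s.
f_n = ω_n/(2π) = 15.55/6.283 = 2.475 Hz.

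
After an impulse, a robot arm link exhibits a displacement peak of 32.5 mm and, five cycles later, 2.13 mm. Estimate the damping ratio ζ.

0.0864

Logarithmic decrement δ = (1/n)·ln(x₀/x_n) = (1/5)·ln(32.5/2.13) = (1/5)·ln(15.26) = 0.5450.
ζ = δ/√(4π² + δ²) = 0.5450/√(39.48 + 0.297) = 0.5450/6.307 = 0.08642.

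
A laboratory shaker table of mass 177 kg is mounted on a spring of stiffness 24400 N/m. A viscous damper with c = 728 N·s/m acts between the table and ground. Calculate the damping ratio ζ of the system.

0.175

ω_n = √(k/m) = √(24400/177) = 11.74 rad/s.
Critical damping c_c = 2√(k·m) = 2√(24400 × 177) = 4156 N·s/m, so ζ = c/c_c = 728/4156 = 0.1752.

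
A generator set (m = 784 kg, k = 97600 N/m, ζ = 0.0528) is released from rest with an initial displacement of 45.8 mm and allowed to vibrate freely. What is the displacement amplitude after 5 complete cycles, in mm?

8.70 mm

Logarithmic decrement δ = 2πζ/√(1 − ζ²) = 2π × 0.05280/√(1 − 0.00279) = 0.3322.
After n cycles, x_n/x₀ = e^(−nδ), so x_5 = 45.8 × e^(−5 × 0.3322) = 45.8 × 0.1899 = 8.699 mm.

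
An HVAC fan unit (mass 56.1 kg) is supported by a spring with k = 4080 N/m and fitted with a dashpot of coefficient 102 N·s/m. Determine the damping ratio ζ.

0.107

ω_n = √(k/m) = √(4080/56.1) = 8.528 rad/s.
Critical damping c_c = 2√(k·m) = 2√(4080 × 56.1) = 956.8 N·s/m, so ζ = c/c_c = 102/956.8 = 0.1066.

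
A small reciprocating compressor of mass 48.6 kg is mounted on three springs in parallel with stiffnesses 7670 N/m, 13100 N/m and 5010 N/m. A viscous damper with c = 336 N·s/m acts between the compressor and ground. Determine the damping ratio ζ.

Parallel springs add: k_eq = 7670 + 13100 + 5010 = 25780 N/m.
ω_n = √(k_eq/m) = √(25780/48.6) = 23.03 rad/s.
Critical damping c_c = 2√(k_eq·m) = 2√(25780 × 48.6) = 2239 N·s/m, so ζ = c/c_c = 336/2239 = 0.1501.

0.150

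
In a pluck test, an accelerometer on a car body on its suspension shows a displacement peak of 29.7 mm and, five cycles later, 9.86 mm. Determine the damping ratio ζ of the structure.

Logarithmic decrement δ = (1/n)·ln(x₀/x_n) = (1/5)·ln(29.7/9.86) = (1/5)·ln(3.012) = 0.2205.
ζ = δ/√(4π² + δ²) = 0.2205/√(39.48 + 0.0486) = 0.2205/6.287 = 0.03508.

0.0351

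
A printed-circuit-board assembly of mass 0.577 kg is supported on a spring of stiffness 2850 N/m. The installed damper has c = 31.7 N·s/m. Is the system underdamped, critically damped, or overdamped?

underdamped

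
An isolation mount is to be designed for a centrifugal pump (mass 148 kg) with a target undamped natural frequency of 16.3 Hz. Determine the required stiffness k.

ω_n = 2πf_n = 2π × 16.3 = 102.4 rad/s.
k = m·ω_n² = 148 × 102.4² = 148 × 10490 = 1552000 N/m.

1550000 N/m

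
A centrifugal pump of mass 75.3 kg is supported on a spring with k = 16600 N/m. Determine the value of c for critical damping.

c_c = 2√(k·m) = 2√(16600 × 75.3) = 2 × 1118 = 2236 N·s/m.

2240 N·s/m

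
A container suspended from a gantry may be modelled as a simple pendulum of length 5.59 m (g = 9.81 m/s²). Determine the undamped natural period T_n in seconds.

4.74 s

For a simple pendulum ω_n = √(g/L) = √(9.81/5.59) = √1.755 = 1.325 rad/s.
T_n = 2π/ω_n = 6.283/1.325 = 4.743 s.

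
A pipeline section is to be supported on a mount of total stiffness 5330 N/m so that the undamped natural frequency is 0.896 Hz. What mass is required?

168 kg

ω_n = 2πf_n = 2π × 0.896 = 5.630 rad/s.
m = k/ω_n² = 5330/5.630² = 5330/31.69 = 168.2 kg.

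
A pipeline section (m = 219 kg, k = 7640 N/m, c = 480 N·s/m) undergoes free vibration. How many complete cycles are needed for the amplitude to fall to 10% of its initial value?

2 cycles

ζ = c/(2√(km)) = 480/(2√(7640 × 219)) = 480/2587 = 0.1855.
Logarithmic decrement δ = 2πζ/√(1 − ζ²) = 2π × 0.1855/√(1 − 0.0344) = 1.186.
x_n/x₀ = e^(−nδ) ≤ 0.1; take ln: n ≥ ln(1/0.1)/δ = 2.303/1.186 = 1.941.
So 2 complete cycles are required.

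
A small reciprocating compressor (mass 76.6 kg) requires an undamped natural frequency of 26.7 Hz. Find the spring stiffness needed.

ω_n = 2πf_n = 2π × 26.7 = 167.8 rad/s.
k = m·ω_n² = 76.6 × 167.8² = 76.6 × 28140 = 2156000 N/m.

2160000 N/m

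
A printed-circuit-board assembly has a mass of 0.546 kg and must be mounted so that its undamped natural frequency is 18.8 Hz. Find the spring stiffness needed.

7620 N/m

ω_n = 2πf_n = 2π × 18.8 = 118.1 rad/s.
k = m·ω_n² = 0.546 × 118.1² = 0.546 × 13950 = 7618 N/m.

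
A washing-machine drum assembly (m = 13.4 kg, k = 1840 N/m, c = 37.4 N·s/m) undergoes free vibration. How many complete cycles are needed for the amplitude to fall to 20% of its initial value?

3 cycles

ζ = c/(2√(km)) = 37.4/(2√(1840 × 13.4)) = 37.4/314.0 = 0.1191.
Logarithmic decrement δ = 2πζ/√(1 − ζ²) = 2π × 0.1191/√(1 − 0.0142) = 0.7536.
x_n/x₀ = e^(−nδ) ≤ 0.2; take ln: n ≥ ln(1/0.2)/δ = 1.609/0.7536 = 2.136.
So 3 complete cycles are required.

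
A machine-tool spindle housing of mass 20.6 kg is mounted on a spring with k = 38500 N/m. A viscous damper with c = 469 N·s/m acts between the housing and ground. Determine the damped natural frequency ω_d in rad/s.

41.7 rad/s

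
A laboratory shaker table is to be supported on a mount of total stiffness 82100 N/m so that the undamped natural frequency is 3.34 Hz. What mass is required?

186 kg

ω_n = 2πf_n = 2π × 3.34 = 20.99 rad/s.
m = k/ω_n² = 82100/20.99² = 82100/440.4 = 186.4 kg.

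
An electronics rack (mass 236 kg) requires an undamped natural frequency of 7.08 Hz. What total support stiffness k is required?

467000 N/m

ω_n = 2πf_n = 2π × 7.08 = 44.48 rad/s.
k = m·ω_n² = 236 × 44.48² = 236 × 1979 = 467000 N/m.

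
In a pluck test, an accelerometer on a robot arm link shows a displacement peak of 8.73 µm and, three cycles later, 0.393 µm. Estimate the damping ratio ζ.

0.162

Logarithmic decrement δ = (1/n)·ln(x₀/x_n) = (1/3)·ln(8.73/0.393) = (1/3)·ln(22.21) = 1.034.
ζ = δ/√(4π² + δ²) = 1.034/√(39.48 + 1.07) = 1.034/6.368 = 0.1623.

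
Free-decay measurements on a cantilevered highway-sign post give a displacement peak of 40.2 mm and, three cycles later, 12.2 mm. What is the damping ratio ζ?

Logarithmic decrement δ = (1/n)·ln(x₀/x_n) = (1/3)·ln(40.2/12.2) = (1/3)·ln(3.295) = 0.3975.
ζ = δ/√(4π² + δ²) = 0.3975/√(39.48 + 0.158) = 0.3975/6.296 = 0.06313.

0.0631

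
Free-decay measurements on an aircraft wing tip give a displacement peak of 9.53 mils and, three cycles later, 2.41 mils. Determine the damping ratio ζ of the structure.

0.0727

Logarithmic decrement δ = (1/n)·ln(x₀/x_n) = (1/3)·ln(9.53/2.41) = (1/3)·ln(3.954) = 0.4583.
ζ = δ/√(4π² + δ²) = 0.4583/√(39.48 + 0.210) = 0.4583/6.300 = 0.07274.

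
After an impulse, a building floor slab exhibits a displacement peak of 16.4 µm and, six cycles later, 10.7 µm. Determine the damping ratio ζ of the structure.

Logarithmic decrement δ = (1/n)·ln(x₀/x_n) = (1/6)·ln(16.4/10.7) = (1/6)·ln(1.533) = 0.07117.
ζ = δ/√(4π² + δ²) = 0.07117/√(39.48 + 0.00507) = 0.07117/6.284 = 0.01133.

0.0113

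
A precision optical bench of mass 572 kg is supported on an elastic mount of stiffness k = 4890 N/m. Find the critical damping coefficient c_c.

c_c = 2√(k·m) = 2√(4890 × 572) = 2 × 1672 = 3345 N·s/m.

3340 N·s/m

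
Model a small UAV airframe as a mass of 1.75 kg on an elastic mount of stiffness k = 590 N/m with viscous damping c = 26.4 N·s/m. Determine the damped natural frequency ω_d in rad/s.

16.7 rad/s

ω_n = √(k/m) = √(590.0/1.75) = 18.36 rad/s.
Critical damping c_c = 2√(k·m) = 2√(590.0 × 1.75) = 64.27 N·s/m, so ζ = c/c_c = 26.4/64.27 = 0.4108.
ω_d = ω_n√(1 − ζ²) = 18.36 × √(1 − 0.169) = 16.74 rad/s.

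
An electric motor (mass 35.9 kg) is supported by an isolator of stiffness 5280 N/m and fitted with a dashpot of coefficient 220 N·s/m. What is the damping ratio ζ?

0.253

ω_n = √(k/m) = √(5280/35.9) = 12.13 rad/s.
Critical damping c_c = 2√(k·m) = 2√(5280 × 35.9) = 870.8 N·s/m, so ζ = c/c_c = 220/870.8 = 0.2527.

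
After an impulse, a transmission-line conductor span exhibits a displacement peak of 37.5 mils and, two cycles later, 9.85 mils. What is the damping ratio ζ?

Logarithmic decrement δ = (1/n)·ln(x₀/x_n) = (1/2)·ln(37.5/9.85) = (1/2)·ln(3.807) = 0.6684.
ζ = δ/√(4π² + δ²) = 0.6684/√(39.48 + 0.447) = 0.6684/6.319 = 0.1058.

0.106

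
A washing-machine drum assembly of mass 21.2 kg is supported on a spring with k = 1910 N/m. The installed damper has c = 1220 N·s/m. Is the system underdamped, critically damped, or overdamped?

overdamped

c_c = 2√(k·m) = 402.5 N·s/m; ζ = c/c_c = 1220/402.5 = 3.03.
Since ζ > 1 the system is overdamped.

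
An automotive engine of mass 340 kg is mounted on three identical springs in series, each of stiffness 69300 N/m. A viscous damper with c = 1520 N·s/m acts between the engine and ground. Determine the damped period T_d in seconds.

Series springs: 1/k_eq = 3/69300, so k_eq = 69300/3 = 23100 N/m.
ω_n = √(k_eq/m) = √(23100/340) = 8.243 rad/s.
Critical damping c_c = 2√(k_eq·m) = 2√(23100 × 340) = 5605 N·s/m, so ζ = c/c_c = 1520/5605 = 0.2712.
ω_d = ω_n√(1 − ζ²) = 8.243 × √(1 − 0.0735) = 7.934 rad/s.
T_d = 2π/ω_d = 0.7920 s.

0.792 s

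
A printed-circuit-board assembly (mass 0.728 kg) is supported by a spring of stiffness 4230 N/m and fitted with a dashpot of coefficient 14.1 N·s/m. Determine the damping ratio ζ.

0.127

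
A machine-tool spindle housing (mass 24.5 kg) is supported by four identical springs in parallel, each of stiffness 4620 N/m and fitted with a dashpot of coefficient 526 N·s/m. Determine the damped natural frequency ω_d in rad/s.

Parallel springs add: k_eq = 4 × 4620 = 18480 N/m.
ω_n = √(k_eq/m) = √(18480/24.5) = 27.46 rad/s.
Critical damping c_c = 2√(k_eq·m) = 2√(18480 × 24.5) = 1346 N·s/m, so ζ = c/c_c = 526/1346 = 0.3909.
ω_d = ω_n√(1 − ζ²) = 27.46 × √(1 − 0.153) = 25.28 rad/s.

25.3 rad/s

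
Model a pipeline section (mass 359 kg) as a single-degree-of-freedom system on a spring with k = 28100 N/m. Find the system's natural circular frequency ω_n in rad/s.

8.85 rad/s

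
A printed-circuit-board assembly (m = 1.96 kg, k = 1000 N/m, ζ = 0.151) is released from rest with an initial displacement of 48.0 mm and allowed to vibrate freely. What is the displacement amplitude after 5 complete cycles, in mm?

0.395 mm

Logarithmic decrement δ = 2πζ/√(1 − ζ²) = 2π × 0.1510/√(1 − 0.0228) = 0.9598.
After n cycles, x_n/x₀ = e^(−nδ), so x_5 = 48.0 × e^(−5 × 0.9598) = 48.0 × 0.008239 = 0.3955 mm.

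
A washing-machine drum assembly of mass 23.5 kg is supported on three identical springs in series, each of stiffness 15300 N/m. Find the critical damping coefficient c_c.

Series springs: 1/k_eq = 3/15300, so k_eq = 15300/3 = 5100 N/m.
c_c = 2√(k_eq·m) = 2√(5100 × 23.5) = 2 × 346.2 = 692.4 N·s/m.

692 N·s/m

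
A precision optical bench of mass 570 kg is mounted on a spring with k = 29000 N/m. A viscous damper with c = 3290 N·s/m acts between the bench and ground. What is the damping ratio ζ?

ω_n = √(k/m) = √(29000/570) = 7.133 rad/s.
Critical damping c_c = 2√(k·m) = 2√(29000 × 570) = 8131 N·s/m, so ζ = c/c_c = 3290/8131 = 0.4046.

0.405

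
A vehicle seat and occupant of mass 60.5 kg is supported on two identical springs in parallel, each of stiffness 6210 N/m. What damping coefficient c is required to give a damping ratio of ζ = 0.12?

208 N·s/m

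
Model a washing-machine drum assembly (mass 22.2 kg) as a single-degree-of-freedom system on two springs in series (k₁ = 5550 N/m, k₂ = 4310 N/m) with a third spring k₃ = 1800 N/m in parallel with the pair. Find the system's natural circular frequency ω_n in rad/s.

Series pair: k_s = k₁k₂/(k₁+k₂) = (5550)(4310)/(5550 + 4310) = 2426 N/m. In parallel with k₃: k_eq = 2426 + 1800 = 4226 N/m.
ω_n = √(k_eq/m) = √(4226/22.2) = √190.4 = 13.80 rad/s.

13.8 rad/s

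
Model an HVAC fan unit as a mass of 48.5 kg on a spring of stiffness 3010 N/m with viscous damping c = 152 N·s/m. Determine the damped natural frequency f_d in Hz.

ω_n = √(k/m) = √(3010/48.5) = 7.878 rad/s.
Critical damping c_c = 2√(k·m) = 2√(3010 × 48.5) = 764.2 N·s/m, so ζ = c/c_c = 152/764.2 = 0.1989.
ω_d = ω_n√(1 − ζ²) = 7.878 × √(1 − 0.0396) = 7.721 rad/s.
f_d = ω_d/(2π) = 1.229 Hz.

1.23 Hz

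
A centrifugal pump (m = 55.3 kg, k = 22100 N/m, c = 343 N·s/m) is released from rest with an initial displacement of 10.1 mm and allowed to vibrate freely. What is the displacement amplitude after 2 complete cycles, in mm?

ζ = c/(2√(km)) = 343/(2√(22100 × 55.3)) = 343/2211 = 0.1551.
Logarithmic decrement δ = 2πζ/√(1 − ζ²) = 2π × 0.1551/√(1 − 0.0241) = 0.9867.
After n cycles, x_n/x₀ = e^(−nδ), so x_2 = 10.1 × e^(−2 × 0.9867) = 10.1 × 0.1390 = 1.404 mm.

1.40 mm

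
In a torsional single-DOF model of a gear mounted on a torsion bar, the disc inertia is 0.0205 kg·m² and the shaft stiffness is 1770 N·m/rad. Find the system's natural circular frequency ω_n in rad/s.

294 rad/s

ω_n = √(k_t/J) = √(1770/0.0205) = √86340 = 293.8 rad/s.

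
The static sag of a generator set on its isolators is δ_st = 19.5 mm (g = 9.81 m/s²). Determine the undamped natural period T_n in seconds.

0.280 s

ω_n = √(g/δ_st) = √(9.81/0.0195) = √503.1 = 22.43 rad/s.
T_n = 2π/ω_n = 6.283/22.43 = 0.2801 s.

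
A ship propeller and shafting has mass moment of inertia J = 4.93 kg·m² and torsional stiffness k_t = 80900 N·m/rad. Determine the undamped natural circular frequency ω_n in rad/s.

128 rad/s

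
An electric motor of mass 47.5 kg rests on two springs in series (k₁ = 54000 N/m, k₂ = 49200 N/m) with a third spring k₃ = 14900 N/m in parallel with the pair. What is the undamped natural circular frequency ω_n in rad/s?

29.3 rad/s

Series pair: k_s = k₁k₂/(k₁+k₂) = (54000)(49200)/(54000 + 49200) = 25740 N/m. In parallel with k₃: k_eq = 25740 + 14900 = 40640 N/m.
ω_n = √(k_eq/m) = √(40640/47.5) = √855.7 = 29.25 rad/s.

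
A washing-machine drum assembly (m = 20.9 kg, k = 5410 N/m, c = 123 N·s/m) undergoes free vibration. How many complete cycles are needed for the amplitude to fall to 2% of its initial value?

4 cycles

ζ = c/(2√(km)) = 123/(2√(5410 × 20.9)) = 123/672.5 = 0.1829.
Logarithmic decrement δ = 2πζ/√(1 − ζ²) = 2π × 0.1829/√(1 − 0.0335) = 1.169.
x_n/x₀ = e^(−nδ) ≤ 0.02; take ln: n ≥ ln(1/0.02)/δ = 3.912/1.169 = 3.347.
So 4 complete cycles are required.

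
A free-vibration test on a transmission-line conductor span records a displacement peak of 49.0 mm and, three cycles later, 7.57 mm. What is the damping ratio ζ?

Logarithmic decrement δ = (1/n)·ln(x₀/x_n) = (1/3)·ln(49.0/7.57) = (1/3)·ln(6.473) = 0.6225.
ζ = δ/√(4π² + δ²) = 0.6225/√(39.48 + 0.388) = 0.6225/6.314 = 0.09860.

0.0986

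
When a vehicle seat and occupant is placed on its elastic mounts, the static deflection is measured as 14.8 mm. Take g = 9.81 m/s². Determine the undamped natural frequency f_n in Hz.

4.10 Hz

ω_n = √(g/δ_st) = √(9.81/0.0148) = √662.8 = 25.75 rad/s.
f_n = ω_n/(2π) = 25.75/6.283 = 4.098 Hz.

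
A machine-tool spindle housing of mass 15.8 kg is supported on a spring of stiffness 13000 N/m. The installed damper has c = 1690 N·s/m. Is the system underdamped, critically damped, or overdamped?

c_c = 2√(k·m) = 906.4 N·s/m; ζ = c/c_c = 1690/906.4 = 1.86.
Since ζ > 1 the system is overdamped.

overdamped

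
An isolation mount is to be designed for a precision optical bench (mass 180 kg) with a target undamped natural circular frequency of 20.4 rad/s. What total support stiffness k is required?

k = m·ω_n² = 180 × 20.40² = 180 × 416.2 = 74910 N/m.

74900 N/m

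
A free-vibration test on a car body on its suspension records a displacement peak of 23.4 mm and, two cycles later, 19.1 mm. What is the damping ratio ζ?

Logarithmic decrement δ = (1/n)·ln(x₀/x_n) = (1/2)·ln(23.4/19.1) = (1/2)·ln(1.225) = 0.1015.
ζ = δ/√(4π² + δ²) = 0.1015/√(39.48 + 0.0103) = 0.1015/6.284 = 0.01616.

0.0162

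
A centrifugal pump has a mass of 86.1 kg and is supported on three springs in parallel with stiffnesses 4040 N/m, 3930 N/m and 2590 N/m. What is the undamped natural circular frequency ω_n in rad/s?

Parallel springs add: k_eq = 4040 + 3930 + 2590 = 10560 N/m.
ω_n = √(k_eq/m) = √(10560/86.1) = √122.6 = 11.07 rad/s.

11.1 rad/s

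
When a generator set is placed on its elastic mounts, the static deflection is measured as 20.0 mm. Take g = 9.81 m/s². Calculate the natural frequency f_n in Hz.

ω_n = √(g/δ_st) = √(9.81/0.0200) = √490.5 = 22.15 rad/s.
f_n = ω_n/(2π) = 22.15/6.283 = 3.525 Hz.

3.52 Hz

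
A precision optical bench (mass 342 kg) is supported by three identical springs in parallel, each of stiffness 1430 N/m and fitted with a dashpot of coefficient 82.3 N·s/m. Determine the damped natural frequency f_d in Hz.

Parallel springs add: k_eq = 3 × 1430 = 4290 N/m.
ω_n = √(k_eq/m) = √(4290/342) = 3.542 rad/s.
Critical damping c_c = 2√(k_eq·m) = 2√(4290 × 342) = 2423 N·s/m, so ζ = c/c_c = 82.3/2423 = 0.03397.
ω_d = ω_n√(1 − ζ²) = 3.542 × √(1 − 0.00115) = 3.540 rad/s.
f_d = ω_d/(2π) = 0.5634 Hz.

0.563 Hz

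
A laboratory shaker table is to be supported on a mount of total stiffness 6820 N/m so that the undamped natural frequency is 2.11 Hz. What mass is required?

ω_n = 2πf_n = 2π × 2.11 = 13.26 rad/s.
m = k/ω_n² = 6820/13.26² = 6820/175.8 = 38.80 kg.

38.8 kg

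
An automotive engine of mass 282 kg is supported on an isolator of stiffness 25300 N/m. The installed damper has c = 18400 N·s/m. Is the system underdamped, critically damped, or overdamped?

c_c = 2√(k·m) = 5342 N·s/m; ζ = c/c_c = 18400/5342 = 3.44.
Since ζ > 1 the system is overdamped.

overdamped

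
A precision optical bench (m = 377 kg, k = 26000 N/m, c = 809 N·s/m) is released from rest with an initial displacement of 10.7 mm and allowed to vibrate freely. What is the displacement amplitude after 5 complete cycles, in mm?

0.179 mm

ζ = c/(2√(km)) = 809/(2√(26000 × 377)) = 809/6262 = 0.1292.
Logarithmic decrement δ = 2πζ/√(1 − ζ²) = 2π × 0.1292/√(1 − 0.0167) = 0.8186.
After n cycles, x_n/x₀ = e^(−nδ), so x_5 = 10.7 × e^(−5 × 0.8186) = 10.7 × 0.01669 = 0.1785 mm.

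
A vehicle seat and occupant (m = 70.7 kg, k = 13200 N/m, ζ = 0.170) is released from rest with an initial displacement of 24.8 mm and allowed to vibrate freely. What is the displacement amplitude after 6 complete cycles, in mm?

0.0372 mm

Logarithmic decrement δ = 2πζ/√(1 − ζ²) = 2π × 0.1700/√(1 − 0.0289) = 1.084.
After n cycles, x_n/x₀ = e^(−nδ), so x_6 = 24.8 × e^(−6 × 1.084) = 24.8 × 0.001498 = 0.03715 mm.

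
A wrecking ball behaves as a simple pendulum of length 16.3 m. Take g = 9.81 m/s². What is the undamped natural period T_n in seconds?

For a simple pendulum ω_n = √(g/L) = √(9.81/16.3) = √0.6018 = 0.7758 rad/s.
T_n = 2π/ω_n = 6.283/0.7758 = 8.099 s.

8.10 s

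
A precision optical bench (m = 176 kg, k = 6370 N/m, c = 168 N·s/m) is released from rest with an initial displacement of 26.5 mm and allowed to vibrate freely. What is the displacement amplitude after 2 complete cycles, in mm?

9.75 mm

ζ = c/(2√(km)) = 168/(2√(6370 × 176)) = 168/2118 = 0.07933.
Logarithmic decrement δ = 2πζ/√(1 − ζ²) = 2π × 0.07933/√(1 − 0.00629) = 0.5000.
After n cycles, x_n/x₀ = e^(−nδ), so x_2 = 26.5 × e^(−2 × 0.5000) = 26.5 × 0.3679 = 9.748 mm.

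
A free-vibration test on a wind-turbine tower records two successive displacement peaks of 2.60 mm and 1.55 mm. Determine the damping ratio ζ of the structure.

Logarithmic decrement δ = (1/n)·ln(x₀/x_n) = (1/1)·ln(2.60/1.55) = (1/1)·ln(1.677) = 0.5173.
ζ = δ/√(4π² + δ²) = 0.5173/√(39.48 + 0.268) = 0.5173/6.304 = 0.08205.

0.0820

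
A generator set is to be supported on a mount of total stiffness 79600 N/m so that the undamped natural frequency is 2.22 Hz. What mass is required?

ω_n = 2πf_n = 2π × 2.22 = 13.95 rad/s.
m = k/ω_n² = 79600/13.95² = 79600/194.6 = 409.1 kg.

409 kg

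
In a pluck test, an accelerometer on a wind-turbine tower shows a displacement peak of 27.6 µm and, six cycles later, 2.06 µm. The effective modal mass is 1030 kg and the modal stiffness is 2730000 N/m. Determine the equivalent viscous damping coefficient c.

Logarithmic decrement δ = (1/n)·ln(x₀/x_n) = (1/6)·ln(27.6/2.06) = (1/6)·ln(13.40) = 0.4325.
ζ = δ/√(4π² + δ²) = 0.4325/√(39.48 + 0.187) = 0.4325/6.298 = 0.06867.
c = ζ · 2√(km) = 0.06867 × 2√(2730000 × 1030) = 0.06867 × 106100 = 7283 N·s/m.

7280 N·s/m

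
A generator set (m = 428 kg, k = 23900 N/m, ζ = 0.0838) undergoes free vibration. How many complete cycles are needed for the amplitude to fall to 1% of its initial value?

9 cycles

Logarithmic decrement δ = 2πζ/√(1 − ζ²) = 2π × 0.08380/√(1 − 0.00702) = 0.5284.
x_n/x₀ = e^(−nδ) ≤ 0.01; take ln: n ≥ ln(1/0.01)/δ = 4.605/0.5284 = 8.715.
So 9 complete cycles are required.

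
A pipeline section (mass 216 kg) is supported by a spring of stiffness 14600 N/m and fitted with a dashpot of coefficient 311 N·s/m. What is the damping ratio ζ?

0.0876

ω_n = √(k/m) = √(14600/216) = 8.221 rad/s.
Critical damping c_c = 2√(k·m) = 2√(14600 × 216) = 3552 N·s/m, so ζ = c/c_c = 311/3552 = 0.08756.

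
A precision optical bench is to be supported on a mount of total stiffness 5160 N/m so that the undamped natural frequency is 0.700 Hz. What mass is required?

ω_n = 2πf_n = 2π × 0.700 = 4.398 rad/s.
m = k/ω_n² = 5160/4.398² = 5160/19.34 = 266.7 kg.

267 kg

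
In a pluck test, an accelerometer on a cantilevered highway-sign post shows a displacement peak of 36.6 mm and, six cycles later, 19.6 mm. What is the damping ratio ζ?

0.0166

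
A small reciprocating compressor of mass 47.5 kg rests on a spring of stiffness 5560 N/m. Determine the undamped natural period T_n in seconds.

0.581 s

ω_n = √(k/m) = √(5560/47.5) = √117.1 = 10.82 rad/s.
T_n = 2π/ω_n = 6.283/10.82 = 0.5808 s.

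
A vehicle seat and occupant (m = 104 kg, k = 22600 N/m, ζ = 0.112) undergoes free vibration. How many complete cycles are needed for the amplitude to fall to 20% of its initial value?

3 cycles

Logarithmic decrement δ = 2πζ/√(1 − ζ²) = 2π × 0.1120/√(1 − 0.0125) = 0.7082.
x_n/x₀ = e^(−nδ) ≤ 0.2; take ln: n ≥ ln(1/0.2)/δ = 1.609/0.7082 = 2.273.
So 3 complete cycles are required.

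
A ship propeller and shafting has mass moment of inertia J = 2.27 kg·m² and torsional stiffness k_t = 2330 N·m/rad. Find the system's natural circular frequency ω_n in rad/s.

32.0 rad/s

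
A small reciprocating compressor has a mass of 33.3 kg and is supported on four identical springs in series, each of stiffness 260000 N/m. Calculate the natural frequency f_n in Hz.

Series springs: 1/k_eq = 4/260000, so k_eq = 260000/4 = 65000 N/m.
ω_n = √(k_eq/m) = √(65000/33.3) = √1952 = 44.18 rad/s.
f_n = ω_n/(2π) = 44.18/6.283 = 7.032 Hz.

7.03 Hz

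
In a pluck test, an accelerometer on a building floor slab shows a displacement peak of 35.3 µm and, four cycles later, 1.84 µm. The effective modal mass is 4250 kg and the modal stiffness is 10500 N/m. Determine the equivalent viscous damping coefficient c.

1560 N·s/m

Logarithmic decrement δ = (1/n)·ln(x₀/x_n) = (1/4)·ln(35.3/1.84) = (1/4)·ln(19.18) = 0.7385.
ζ = δ/√(4π² + δ²) = 0.7385/√(39.48 + 0.545) = 0.7385/6.326 = 0.1167.
c = ζ · 2√(km) = 0.1167 × 2√(10500 × 4250) = 0.1167 × 13360 = 1560 N·s/m.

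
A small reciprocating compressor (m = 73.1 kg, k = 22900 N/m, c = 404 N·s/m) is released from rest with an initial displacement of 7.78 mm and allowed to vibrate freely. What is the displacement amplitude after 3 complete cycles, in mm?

ζ = c/(2√(km)) = 404/(2√(22900 × 73.1)) = 404/2588 = 0.1561.
Logarithmic decrement δ = 2πζ/√(1 − ζ²) = 2π × 0.1561/√(1 − 0.0244) = 0.9931.
After n cycles, x_n/x₀ = e^(−nδ), so x_3 = 7.78 × e^(−3 × 0.9931) = 7.78 × 0.05082 = 0.3954 mm.

0.395 mm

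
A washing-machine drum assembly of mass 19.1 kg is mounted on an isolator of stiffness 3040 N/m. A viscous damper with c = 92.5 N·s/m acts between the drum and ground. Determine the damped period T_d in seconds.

0.507 s

ω_n = √(k/m) = √(3040/19.1) = 12.62 rad/s.
Critical damping c_c = 2√(k·m) = 2√(3040 × 19.1) = 481.9 N·s/m, so ζ = c/c_c = 92.5/481.9 = 0.1919.
ω_d = ω_n√(1 − ζ²) = 12.62 × √(1 − 0.0368) = 12.38 rad/s.
T_d = 2π/ω_d = 0.5075 s.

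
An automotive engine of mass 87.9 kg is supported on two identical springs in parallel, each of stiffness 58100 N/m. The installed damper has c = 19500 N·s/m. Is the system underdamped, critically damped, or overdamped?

overdamped

Parallel springs add: k_eq = 2 × 58100 = 116200 N/m.
c_c = 2√(k_eq·m) = 6392 N·s/m; ζ = c/c_c = 19500/6392 = 3.05.
Since ζ > 1 the system is overdamped.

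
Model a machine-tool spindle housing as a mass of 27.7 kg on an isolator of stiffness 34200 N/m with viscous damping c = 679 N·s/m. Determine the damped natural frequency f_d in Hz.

5.24 Hz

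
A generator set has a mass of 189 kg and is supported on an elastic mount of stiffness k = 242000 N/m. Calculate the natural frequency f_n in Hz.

ω_n = √(k/m) = √(242000/189) = √1280 = 35.78 rad/s.
f_n = ω_n/(2π) = 35.78/6.283 = 5.695 Hz.

5.70 Hz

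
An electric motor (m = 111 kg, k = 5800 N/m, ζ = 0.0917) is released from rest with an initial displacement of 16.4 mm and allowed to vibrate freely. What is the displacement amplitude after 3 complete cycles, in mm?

Logarithmic decrement δ = 2πζ/√(1 − ζ²) = 2π × 0.09170/√(1 − 0.00841) = 0.5786.
After n cycles, x_n/x₀ = e^(−nδ), so x_3 = 16.4 × e^(−3 × 0.5786) = 16.4 × 0.1763 = 2.891 mm.

2.89 mm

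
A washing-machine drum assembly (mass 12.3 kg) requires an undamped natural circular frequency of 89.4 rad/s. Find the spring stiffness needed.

k = m·ω_n² = 12.3 × 89.40² = 12.3 × 7992 = 98310 N/m.

98300 N/m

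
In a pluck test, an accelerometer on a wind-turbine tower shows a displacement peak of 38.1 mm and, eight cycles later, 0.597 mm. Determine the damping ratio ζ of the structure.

0.0824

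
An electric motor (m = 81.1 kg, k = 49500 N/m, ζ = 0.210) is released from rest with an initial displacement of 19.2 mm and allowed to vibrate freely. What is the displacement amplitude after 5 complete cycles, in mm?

0.0225 mm

Logarithmic decrement δ = 2πζ/√(1 − ζ²) = 2π × 0.2100/√(1 − 0.0441) = 1.350.
After n cycles, x_n/x₀ = e^(−nδ), so x_5 = 19.2 × e^(−5 × 1.350) = 19.2 × 0.001173 = 0.02253 mm.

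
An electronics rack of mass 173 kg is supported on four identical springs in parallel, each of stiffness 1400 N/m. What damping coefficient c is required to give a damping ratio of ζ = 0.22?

433 N·s/m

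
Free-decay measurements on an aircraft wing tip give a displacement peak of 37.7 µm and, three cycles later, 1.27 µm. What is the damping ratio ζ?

0.177

Logarithmic decrement δ = (1/n)·ln(x₀/x_n) = (1/3)·ln(37.7/1.27) = (1/3)·ln(29.69) = 1.130.
ζ = δ/√(4π² + δ²) = 1.130/√(39.48 + 1.28) = 1.130/6.384 = 0.1770.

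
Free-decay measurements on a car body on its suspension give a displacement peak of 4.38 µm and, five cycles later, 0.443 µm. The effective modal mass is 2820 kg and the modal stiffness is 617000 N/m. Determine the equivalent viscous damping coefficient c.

6070 N·s/m

Logarithmic decrement δ = (1/n)·ln(x₀/x_n) = (1/5)·ln(4.38/0.443) = (1/5)·ln(9.887) = 0.4582.
ζ = δ/√(4π² + δ²) = 0.4582/√(39.48 + 0.210) = 0.4582/6.300 = 0.07274.
c = ζ · 2√(km) = 0.07274 × 2√(617000 × 2820) = 0.07274 × 83430 = 6068 N·s/m.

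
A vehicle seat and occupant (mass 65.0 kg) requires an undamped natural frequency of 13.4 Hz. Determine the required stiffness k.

461000 N/m

ω_n = 2πf_n = 2π × 13.4 = 84.19 rad/s.
k = m·ω_n² = 65.0 × 84.19² = 65.0 × 7089 = 460800 N/m.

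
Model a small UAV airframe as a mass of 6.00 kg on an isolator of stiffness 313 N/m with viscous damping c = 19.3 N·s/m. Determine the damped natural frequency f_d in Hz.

ω_n = √(k/m) = √(313.0/6.00) = 7.223 rad/s.
Critical damping c_c = 2√(k·m) = 2√(313.0 × 6.00) = 86.67 N·s/m, so ζ = c/c_c = 19.3/86.67 = 0.2227.
ω_d = ω_n√(1 − ζ²) = 7.223 × √(1 − 0.0496) = 7.041 rad/s.
f_d = ω_d/(2π) = 1.121 Hz.

1.12 Hz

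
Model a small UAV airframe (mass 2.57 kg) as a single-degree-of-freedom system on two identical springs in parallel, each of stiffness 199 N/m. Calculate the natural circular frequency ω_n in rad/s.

12.4 rad/s

Parallel springs add: k_eq = 2 × 199 = 398.0 N/m.
ω_n = √(k_eq/m) = √(398.0/2.57) = √154.9 = 12.44 rad/s.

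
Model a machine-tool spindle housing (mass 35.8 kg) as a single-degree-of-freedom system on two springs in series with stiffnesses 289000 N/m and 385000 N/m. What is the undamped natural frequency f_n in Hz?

Series springs: 1/k_eq = 1/289000 + 1/385000 = 6.058×10^-6, so k_eq = 165100 N/m.
ω_n = √(k_eq/m) = √(165100/35.8) = √4611 = 67.91 rad/s.
f_n = ω_n/(2π) = 67.91/6.283 = 10.81 Hz.

10.8 Hz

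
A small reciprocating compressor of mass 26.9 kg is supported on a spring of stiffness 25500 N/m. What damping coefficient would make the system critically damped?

1660 N·s/m

c_c = 2√(k·m) = 2√(25500 × 26.9) = 2 × 828.2 = 1656 N·s/m.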